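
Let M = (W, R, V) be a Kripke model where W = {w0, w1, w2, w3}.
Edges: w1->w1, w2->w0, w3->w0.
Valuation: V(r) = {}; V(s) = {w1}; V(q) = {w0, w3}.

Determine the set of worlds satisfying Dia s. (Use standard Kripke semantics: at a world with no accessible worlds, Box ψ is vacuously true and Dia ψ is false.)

w1

Let φ = Dia s. Evaluate φ at each world:
  w0 (successors ∅): φ is false.
  w1 (successors {w1}): φ is true.
  w2 (successors {w0}): φ is false.
  w3 (successors {w0}): φ is false.
For instance, at w1:
  At w1: Dia s requires s at some successor in {w1}.
    s holds at w1, so Dia s is true at w1.
Satisfying worlds: {w1}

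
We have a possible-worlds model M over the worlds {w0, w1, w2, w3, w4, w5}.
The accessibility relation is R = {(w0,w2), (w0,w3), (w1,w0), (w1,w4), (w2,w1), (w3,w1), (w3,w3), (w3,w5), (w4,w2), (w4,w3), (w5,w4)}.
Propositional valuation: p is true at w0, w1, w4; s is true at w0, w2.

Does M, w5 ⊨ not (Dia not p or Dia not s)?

Recall that Dia ψ holds at a world iff ψ holds at some accessible world.
At w5: Dia not p or Dia not s is true, so not (Dia not p or Dia not s) is false.
  At w5: Dia not p is false, Dia not s is true, so Dia not p or Dia not s is true.
    At w5: Dia not p requires not p at some successor in {w4}.
      At w4: not p is false.
    So Dia not p is false at w5.
    At w5: Dia not s requires not s at some successor in {w4}.
      not s holds at w4, so Dia not s is true at w5.

No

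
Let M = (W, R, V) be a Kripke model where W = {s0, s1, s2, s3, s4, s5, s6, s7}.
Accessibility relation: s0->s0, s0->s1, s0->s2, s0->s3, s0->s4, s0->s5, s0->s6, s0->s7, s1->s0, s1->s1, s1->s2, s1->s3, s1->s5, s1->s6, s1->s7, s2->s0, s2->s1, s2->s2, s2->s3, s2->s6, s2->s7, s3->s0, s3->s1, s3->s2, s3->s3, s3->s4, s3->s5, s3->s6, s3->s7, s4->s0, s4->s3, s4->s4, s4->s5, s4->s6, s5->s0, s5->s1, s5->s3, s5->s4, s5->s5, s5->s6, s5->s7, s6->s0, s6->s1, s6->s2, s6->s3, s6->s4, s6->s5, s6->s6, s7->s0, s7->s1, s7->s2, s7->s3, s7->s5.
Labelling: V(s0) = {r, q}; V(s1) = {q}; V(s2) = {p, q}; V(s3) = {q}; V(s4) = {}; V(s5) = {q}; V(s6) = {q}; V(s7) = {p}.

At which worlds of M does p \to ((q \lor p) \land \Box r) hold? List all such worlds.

Let φ = p \to ((q \lor p) \land \Box r). Evaluate φ at each world:
  s0 (successors {s0, s1, s2, s3, s4, s5, s6, s7}): φ is true.
  s1 (successors {s0, s1, s2, s3, s5, s6, s7}): φ is true.
  s2 (successors {s0, s1, s2, s3, s6, s7}): φ is false.
  s3 (successors {s0, s1, s2, s3, s4, s5, s6, s7}): φ is true.
  s4 (successors {s0, s3, s4, s5, s6}): φ is true.
  s5 (successors {s0, s1, s3, s4, s5, s6, s7}): φ is true.
  s6 (successors {s0, s1, s2, s3, s4, s5, s6}): φ is true.
  s7 (successors {s0, s1, s2, s3, s5}): φ is false.
For instance, at s5:
  At s5: p is false, (q \lor p) \land \Box r is false, so p \to ((q \lor p) \land \Box r) is true.
    At s5: q \lor p is true, \Box r is false, so (q \lor p) \land \Box r is false.
      At s5: \Box r requires r at every successor {s0, s1, s3, s4, s5, s6, s7}.
        r fails at s1, so \Box r is false at s5.
Satisfying worlds: {s0, s1, s3, s4, s5, s6}

s0, s1, s3, s4, s5, s6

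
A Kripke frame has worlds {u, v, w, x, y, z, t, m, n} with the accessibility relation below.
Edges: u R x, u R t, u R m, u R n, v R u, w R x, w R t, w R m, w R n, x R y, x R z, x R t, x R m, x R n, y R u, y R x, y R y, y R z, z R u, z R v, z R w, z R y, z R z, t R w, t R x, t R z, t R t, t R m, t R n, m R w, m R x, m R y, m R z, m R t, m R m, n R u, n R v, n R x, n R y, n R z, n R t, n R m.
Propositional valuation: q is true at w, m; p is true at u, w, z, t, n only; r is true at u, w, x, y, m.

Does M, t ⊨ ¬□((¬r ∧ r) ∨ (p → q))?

Yes

Recall that □ψ holds at a world iff ψ holds at every accessible world, and ◇ψ holds iff ψ holds at some accessible world.
At t: □((¬r ∧ r) ∨ (p → q)) is false, so ¬□((¬r ∧ r) ∨ (p → q)) is true.
  At t: □((¬r ∧ r) ∨ (p → q)) requires (¬r ∧ r) ∨ (p → q) at every successor {w, x, z, t, m, n}.
    (¬r ∧ r) ∨ (p → q) fails at z, so □((¬r ∧ r) ∨ (p → q)) is false at t.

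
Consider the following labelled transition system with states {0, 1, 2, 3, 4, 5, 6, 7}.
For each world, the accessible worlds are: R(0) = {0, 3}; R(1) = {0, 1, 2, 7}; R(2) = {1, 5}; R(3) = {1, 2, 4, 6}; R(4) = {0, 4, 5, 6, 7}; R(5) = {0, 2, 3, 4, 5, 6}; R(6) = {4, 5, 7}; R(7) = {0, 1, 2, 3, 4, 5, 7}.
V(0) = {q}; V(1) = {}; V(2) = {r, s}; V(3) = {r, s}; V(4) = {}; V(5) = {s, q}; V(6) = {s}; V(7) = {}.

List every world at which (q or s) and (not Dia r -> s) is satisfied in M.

Let φ = (q or s) and (not Dia r -> s). Evaluate φ at each world:
  0 (successors {0, 3}): φ is true.
  1 (successors {0, 1, 2, 7}): φ is false.
  2 (successors {1, 5}): φ is true.
  3 (successors {1, 2, 4, 6}): φ is true.
  4 (successors {0, 4, 5, 6, 7}): φ is false.
  5 (successors {0, 2, 3, 4, 5, 6}): φ is true.
  6 (successors {4, 5, 7}): φ is true.
  7 (successors {0, 1, 2, 3, 4, 5, 7}): φ is false.
For instance, at 7:
  At 7: q or s is false, not Dia r -> s is true, so (q or s) and (not Dia r -> s) is false.
    At 7: not Dia r is false, s is false, so not Dia r -> s is true.
      At 7: Dia r is true, so not Dia r is false.
Satisfying worlds: {0, 2, 3, 5, 6}

0, 2, 3, 5, 6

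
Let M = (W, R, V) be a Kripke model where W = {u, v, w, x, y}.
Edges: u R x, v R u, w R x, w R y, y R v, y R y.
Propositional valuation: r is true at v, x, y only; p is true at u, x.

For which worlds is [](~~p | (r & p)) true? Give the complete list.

Let φ = [](~~p | (r & p)). Evaluate φ at each world:
  u (successors {x}): φ is true.
  v (successors {u}): φ is true.
  w (successors {x, y}): φ is false.
  x (successors ∅): φ is true.
  y (successors {v, y}): φ is false.
For instance, at v:
  At v: [](~~p | (r & p)) requires ~~p | (r & p) at every successor {u}.
    At u: ~~p | (r & p) is true.
  So [](~~p | (r & p)) is true at v.
Satisfying worlds: {u, v, x}

u, v, x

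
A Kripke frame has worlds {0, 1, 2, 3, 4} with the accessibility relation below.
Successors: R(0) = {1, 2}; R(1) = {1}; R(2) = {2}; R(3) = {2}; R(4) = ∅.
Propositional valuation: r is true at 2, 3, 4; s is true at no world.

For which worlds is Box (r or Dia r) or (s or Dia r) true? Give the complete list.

Let φ = Box (r or Dia r) or (s or Dia r). Evaluate φ at each world:
  0 (successors {1, 2}): φ is true.
  1 (successors {1}): φ is false.
  2 (successors {2}): φ is true.
  3 (successors {2}): φ is true.
  4 (successors ∅): φ is true.
For instance, at 1:
  At 1: Box (r or Dia r) is false, s or Dia r is false, so Box (r or Dia r) or (s or Dia r) is false.
    At 1: Box (r or Dia r) requires r or Dia r at every successor {1}.
      r or Dia r fails at 1, so Box (r or Dia r) is false at 1.
    At 1: s is false, Dia r is false, so s or Dia r is false.
      At 1: Dia r requires r at some successor in {1}.
        At 1: r is false.
      So Dia r is false at 1.
Satisfying worlds: {0, 2, 3, 4}

0, 2, 3, 4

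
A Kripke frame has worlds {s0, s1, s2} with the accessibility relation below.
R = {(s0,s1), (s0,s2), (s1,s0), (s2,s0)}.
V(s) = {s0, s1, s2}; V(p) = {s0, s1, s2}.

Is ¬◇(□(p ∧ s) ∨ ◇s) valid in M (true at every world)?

Recall that □ψ holds at a world iff ψ holds at every accessible world, and ◇ψ holds iff ψ holds at some accessible world.
Let φ = ¬◇(□(p ∧ s) ∨ ◇s). Evaluate φ at each world:
  s0 (successors {s1, s2}): φ is false.
  s1 (successors {s0}): φ is false.
  s2 (successors {s0}): φ is false.
Detail at s0 (counterexample):
  At s0: ◇(□(p ∧ s) ∨ ◇s) is true, so ¬◇(□(p ∧ s) ∨ ◇s) is false.
    At s0: ◇(□(p ∧ s) ∨ ◇s) requires □(p ∧ s) ∨ ◇s at some successor in {s1, s2}.
      □(p ∧ s) ∨ ◇s holds at s1, so ◇(□(p ∧ s) ∨ ◇s) is true at s0.

No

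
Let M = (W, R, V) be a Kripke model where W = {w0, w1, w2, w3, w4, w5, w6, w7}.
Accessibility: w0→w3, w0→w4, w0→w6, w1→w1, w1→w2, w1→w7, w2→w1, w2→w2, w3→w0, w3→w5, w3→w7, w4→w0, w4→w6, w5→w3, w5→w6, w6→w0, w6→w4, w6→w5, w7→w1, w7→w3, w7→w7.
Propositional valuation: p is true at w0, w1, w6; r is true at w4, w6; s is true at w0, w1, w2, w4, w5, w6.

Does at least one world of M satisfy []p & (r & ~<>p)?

No

Let φ = []p & (r & ~<>p). Evaluate φ at each world:
  w0 (successors {w3, w4, w6}): φ is false.
  w1 (successors {w1, w2, w7}): φ is false.
  w2 (successors {w1, w2}): φ is false.
  w3 (successors {w0, w5, w7}): φ is false.
  w4 (successors {w0, w6}): φ is false.
  w5 (successors {w3, w6}): φ is false.
  w6 (successors {w0, w4, w5}): φ is false.
  w7 (successors {w1, w3, w7}): φ is false.
For instance, at w5:
  At w5: []p is false, r & ~<>p is false, so []p & (r & ~<>p) is false.
    At w5: []p requires p at every successor {w3, w6}.
      p fails at w3, so []p is false at w5.
    At w5: r is false, ~<>p is false, so r & ~<>p is false.
      At w5: <>p is true, so ~<>p is false.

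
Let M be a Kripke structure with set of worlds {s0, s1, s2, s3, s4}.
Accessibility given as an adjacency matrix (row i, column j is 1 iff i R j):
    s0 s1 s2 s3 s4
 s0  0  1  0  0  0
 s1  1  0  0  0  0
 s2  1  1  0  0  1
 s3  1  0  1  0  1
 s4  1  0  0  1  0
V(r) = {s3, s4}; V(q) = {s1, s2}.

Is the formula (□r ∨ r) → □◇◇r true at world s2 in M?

Yes

Recall that □ψ holds at a world iff ψ holds at every accessible world, and ◇ψ holds iff ψ holds at some accessible world.
At s2: □r ∨ r is false, □◇◇r is false, so (□r ∨ r) → □◇◇r is true.
  At s2: □r is false, r is false, so □r ∨ r is false.
    At s2: □r requires r at every successor {s0, s1, s4}.
      r fails at s0, so □r is false at s2.
  At s2: □◇◇r requires ◇◇r at every successor {s0, s1, s4}.
    ◇◇r fails at s0, so □◇◇r is false at s2.
      At s0: ◇◇r requires ◇r at some successor in {s1}.
        At s1: ◇r is false.
      So ◇◇r is false at s0.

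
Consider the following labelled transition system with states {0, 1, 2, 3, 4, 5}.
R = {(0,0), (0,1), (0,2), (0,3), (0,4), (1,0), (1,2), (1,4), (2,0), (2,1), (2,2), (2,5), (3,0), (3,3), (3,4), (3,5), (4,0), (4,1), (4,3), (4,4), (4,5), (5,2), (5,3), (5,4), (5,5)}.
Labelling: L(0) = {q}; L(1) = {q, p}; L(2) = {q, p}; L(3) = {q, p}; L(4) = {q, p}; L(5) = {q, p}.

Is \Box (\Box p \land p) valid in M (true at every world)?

No

Let φ = \Box (\Box p \land p). Evaluate φ at each world:
  0 (successors {0, 1, 2, 3, 4}): φ is false.
  1 (successors {0, 2, 4}): φ is false.
  2 (successors {0, 1, 2, 5}): φ is false.
  3 (successors {0, 3, 4, 5}): φ is false.
  4 (successors {0, 1, 3, 4, 5}): φ is false.
  5 (successors {2, 3, 4, 5}): φ is false.
Detail at 0 (counterexample):
  At 0: \Box (\Box p \land p) requires \Box p \land p at every successor {0, 1, 2, 3, 4}.
    \Box p \land p fails at 0, so \Box (\Box p \land p) is false at 0.
      At 0: \Box p is false, p is false, so \Box p \land p is false.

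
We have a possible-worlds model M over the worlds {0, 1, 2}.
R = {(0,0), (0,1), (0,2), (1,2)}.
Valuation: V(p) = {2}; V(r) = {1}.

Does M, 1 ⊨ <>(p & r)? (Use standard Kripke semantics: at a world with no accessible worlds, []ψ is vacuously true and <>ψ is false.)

At 1: <>(p & r) requires p & r at some successor in {2}.
  At 2: p & r is false.
So <>(p & r) is false at 1.

No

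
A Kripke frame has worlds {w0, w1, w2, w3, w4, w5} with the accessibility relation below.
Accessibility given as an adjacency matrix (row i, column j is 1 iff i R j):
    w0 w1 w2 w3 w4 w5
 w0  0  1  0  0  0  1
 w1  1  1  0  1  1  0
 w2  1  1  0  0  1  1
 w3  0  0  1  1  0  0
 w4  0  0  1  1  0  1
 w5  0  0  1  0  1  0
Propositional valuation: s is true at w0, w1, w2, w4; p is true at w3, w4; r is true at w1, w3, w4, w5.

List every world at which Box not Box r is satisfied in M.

w0, w3, w4, w5

Let φ = Box not Box r. Evaluate φ at each world:
  w0 (successors {w1, w5}): φ is true.
  w1 (successors {w0, w1, w3, w4}): φ is false.
  w2 (successors {w0, w1, w4, w5}): φ is false.
  w3 (successors {w2, w3}): φ is true.
  w4 (successors {w2, w3, w5}): φ is true.
  w5 (successors {w2, w4}): φ is true.
For instance, at w1:
  At w1: Box not Box r requires not Box r at every successor {w0, w1, w3, w4}.
    not Box r fails at w0, so Box not Box r is false at w1.
      At w0: Box r is true, so not Box r is false.
Satisfying worlds: {w0, w3, w4, w5}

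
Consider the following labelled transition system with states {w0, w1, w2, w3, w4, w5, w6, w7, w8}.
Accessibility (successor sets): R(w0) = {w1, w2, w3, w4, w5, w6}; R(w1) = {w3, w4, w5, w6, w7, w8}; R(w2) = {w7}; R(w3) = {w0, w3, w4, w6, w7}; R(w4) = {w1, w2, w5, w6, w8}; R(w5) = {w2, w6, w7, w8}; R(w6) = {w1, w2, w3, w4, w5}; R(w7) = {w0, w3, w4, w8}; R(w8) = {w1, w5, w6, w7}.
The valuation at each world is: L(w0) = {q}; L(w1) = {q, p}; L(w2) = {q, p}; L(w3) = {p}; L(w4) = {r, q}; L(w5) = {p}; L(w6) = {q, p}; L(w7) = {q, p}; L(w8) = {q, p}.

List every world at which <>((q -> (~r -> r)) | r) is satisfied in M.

Let φ = <>((q -> (~r -> r)) | r). Evaluate φ at each world:
  w0 (successors {w1, w2, w3, w4, w5, w6}): φ is true.
  w1 (successors {w3, w4, w5, w6, w7, w8}): φ is true.
  w2 (successors {w7}): φ is false.
  w3 (successors {w0, w3, w4, w6, w7}): φ is true.
  w4 (successors {w1, w2, w5, w6, w8}): φ is true.
  w5 (successors {w2, w6, w7, w8}): φ is false.
  w6 (successors {w1, w2, w3, w4, w5}): φ is true.
  w7 (successors {w0, w3, w4, w8}): φ is true.
  w8 (successors {w1, w5, w6, w7}): φ is true.
For instance, at w4:
  At w4: <>((q -> (~r -> r)) | r) requires (q -> (~r -> r)) | r at some successor in {w1, w2, w5, w6, w8}.
    (q -> (~r -> r)) | r holds at w5, so <>((q -> (~r -> r)) | r) is true at w4.
Satisfying worlds: {w0, w1, w3, w4, w6, w7, w8}

w0, w1, w3, w4, w6, w7, w8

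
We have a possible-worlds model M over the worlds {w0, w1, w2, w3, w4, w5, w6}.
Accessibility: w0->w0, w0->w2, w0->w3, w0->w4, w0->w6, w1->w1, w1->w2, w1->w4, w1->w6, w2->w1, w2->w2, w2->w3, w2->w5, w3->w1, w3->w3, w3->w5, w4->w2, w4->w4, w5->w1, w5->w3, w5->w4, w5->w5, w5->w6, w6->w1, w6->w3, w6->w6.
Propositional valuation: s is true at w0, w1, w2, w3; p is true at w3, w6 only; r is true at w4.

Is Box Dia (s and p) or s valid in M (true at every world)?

Let φ = Box Dia (s and p) or s. Evaluate φ at each world:
  w0 (successors {w0, w2, w3, w4, w6}): φ is true.
  w1 (successors {w1, w2, w4, w6}): φ is true.
  w2 (successors {w1, w2, w3, w5}): φ is true.
  w3 (successors {w1, w3, w5}): φ is true.
  w4 (successors {w2, w4}): φ is false.
  w5 (successors {w1, w3, w4, w5, w6}): φ is false.
  w6 (successors {w1, w3, w6}): φ is false.
Detail at w4 (counterexample):
  At w4: Box Dia (s and p) is false, s is false, so Box Dia (s and p) or s is false.
    At w4: Box Dia (s and p) requires Dia (s and p) at every successor {w2, w4}.
      Dia (s and p) fails at w4, so Box Dia (s and p) is false at w4.

No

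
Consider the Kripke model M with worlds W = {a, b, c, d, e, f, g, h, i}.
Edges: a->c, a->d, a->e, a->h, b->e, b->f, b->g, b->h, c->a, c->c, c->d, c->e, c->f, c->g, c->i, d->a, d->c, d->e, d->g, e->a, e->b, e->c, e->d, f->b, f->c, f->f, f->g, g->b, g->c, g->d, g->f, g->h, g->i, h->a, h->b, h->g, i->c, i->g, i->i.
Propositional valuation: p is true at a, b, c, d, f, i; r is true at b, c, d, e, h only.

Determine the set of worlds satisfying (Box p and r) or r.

Let φ = (Box p and r) or r. Evaluate φ at each world:
  a (successors {c, d, e, h}): φ is false.
  b (successors {e, f, g, h}): φ is true.
  c (successors {a, c, d, e, f, g, i}): φ is true.
  d (successors {a, c, e, g}): φ is true.
  e (successors {a, b, c, d}): φ is true.
  f (successors {b, c, f, g}): φ is false.
  g (successors {b, c, d, f, h, i}): φ is false.
  h (successors {a, b, g}): φ is true.
  i (successors {c, g, i}): φ is false.
For instance, at g:
  At g: Box p and r is false, r is false, so (Box p and r) or r is false.
    At g: Box p is false, r is false, so Box p and r is false.
      At g: Box p requires p at every successor {b, c, d, f, h, i}.
        p fails at h, so Box p is false at g.
Satisfying worlds: {b, c, d, e, h}

b, c, d, e, h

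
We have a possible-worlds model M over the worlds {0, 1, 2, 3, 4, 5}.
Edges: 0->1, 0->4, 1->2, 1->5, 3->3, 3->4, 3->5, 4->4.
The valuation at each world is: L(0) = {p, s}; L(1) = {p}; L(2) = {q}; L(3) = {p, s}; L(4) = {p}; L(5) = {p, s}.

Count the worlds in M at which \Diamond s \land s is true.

1

Let φ = \Diamond s \land s. Evaluate φ at each world:
  0 (successors {1, 4}): φ is false.
  1 (successors {2, 5}): φ is false.
  2 (successors ∅): φ is false.
  3 (successors {3, 4, 5}): φ is true.
  4 (successors {4}): φ is false.
  5 (successors ∅): φ is false.
For instance, at 4:
  At 4: \Diamond s is false, s is false, so \Diamond s \land s is false.
    At 4: \Diamond s requires s at some successor in {4}.
      At 4: s is false.
    So \Diamond s is false at 4.
Satisfying worlds: {3}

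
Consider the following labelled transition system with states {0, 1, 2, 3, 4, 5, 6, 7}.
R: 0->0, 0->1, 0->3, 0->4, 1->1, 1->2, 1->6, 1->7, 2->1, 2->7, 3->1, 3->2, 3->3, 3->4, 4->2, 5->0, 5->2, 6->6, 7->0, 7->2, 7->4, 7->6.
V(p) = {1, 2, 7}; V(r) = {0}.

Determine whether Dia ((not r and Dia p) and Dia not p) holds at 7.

At 7: Dia ((not r and Dia p) and Dia not p) requires (not r and Dia p) and Dia not p at some successor in {0, 2, 4, 6}.
  At 0: (not r and Dia p) and Dia not p is false.
  At 2: (not r and Dia p) and Dia not p is false.
  At 4: (not r and Dia p) and Dia not p is false.
  At 6: (not r and Dia p) and Dia not p is false.
So Dia ((not r and Dia p) and Dia not p) is false at 7.

No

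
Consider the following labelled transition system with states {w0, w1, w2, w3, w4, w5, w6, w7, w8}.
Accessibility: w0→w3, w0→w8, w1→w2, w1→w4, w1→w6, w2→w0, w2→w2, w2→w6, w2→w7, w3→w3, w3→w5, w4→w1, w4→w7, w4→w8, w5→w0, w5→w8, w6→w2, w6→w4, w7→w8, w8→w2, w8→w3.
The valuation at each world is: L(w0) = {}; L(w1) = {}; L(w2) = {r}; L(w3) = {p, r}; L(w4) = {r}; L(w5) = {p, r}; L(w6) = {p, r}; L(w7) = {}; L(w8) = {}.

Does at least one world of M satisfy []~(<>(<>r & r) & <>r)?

No

Recall that []ψ holds at a world iff ψ holds at every accessible world, and <>ψ holds iff ψ holds at some accessible world.
Let φ = []~(<>(<>r & r) & <>r). Evaluate φ at each world:
  w0 (successors {w3, w8}): φ is false.
  w1 (successors {w2, w4, w6}): φ is false.
  w2 (successors {w0, w2, w6, w7}): φ is false.
  w3 (successors {w3, w5}): φ is false.
  w4 (successors {w1, w7, w8}): φ is false.
  w5 (successors {w0, w8}): φ is false.
  w6 (successors {w2, w4}): φ is false.
  w7 (successors {w8}): φ is false.
  w8 (successors {w2, w3}): φ is false.
For instance, at w3:
  At w3: []~(<>(<>r & r) & <>r) requires ~(<>(<>r & r) & <>r) at every successor {w3, w5}.
    ~(<>(<>r & r) & <>r) fails at w3, so []~(<>(<>r & r) & <>r) is false at w3.
      At w3: <>(<>r & r) & <>r is true, so ~(<>(<>r & r) & <>r) is false.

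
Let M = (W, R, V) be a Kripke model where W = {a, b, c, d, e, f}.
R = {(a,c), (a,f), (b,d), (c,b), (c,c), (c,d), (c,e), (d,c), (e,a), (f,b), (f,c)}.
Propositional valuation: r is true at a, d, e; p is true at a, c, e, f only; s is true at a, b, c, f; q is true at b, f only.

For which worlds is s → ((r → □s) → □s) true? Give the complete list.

Let φ = s → ((r → □s) → □s). Evaluate φ at each world:
  a (successors {c, f}): φ is true.
  b (successors {d}): φ is false.
  c (successors {b, c, d, e}): φ is false.
  d (successors {c}): φ is true.
  e (successors {a}): φ is true.
  f (successors {b, c}): φ is true.
For instance, at e:
  At e: s is false, (r → □s) → □s is true, so s → ((r → □s) → □s) is true.
    At e: r → □s is true, □s is true, so (r → □s) → □s is true.
      At e: r is true, □s is true, so r → □s is true.
      At e: □s requires s at every successor {a}.
        At a: s is true.
      So □s is true at e.
Satisfying worlds: {a, d, e, f}

a, d, e, f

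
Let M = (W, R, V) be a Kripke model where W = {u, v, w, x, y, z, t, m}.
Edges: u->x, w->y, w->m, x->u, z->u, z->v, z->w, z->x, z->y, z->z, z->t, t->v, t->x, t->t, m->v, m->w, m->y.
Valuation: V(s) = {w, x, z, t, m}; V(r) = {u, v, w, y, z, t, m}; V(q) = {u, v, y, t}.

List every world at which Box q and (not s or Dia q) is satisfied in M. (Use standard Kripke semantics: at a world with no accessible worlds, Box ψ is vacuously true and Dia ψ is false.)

Let φ = Box q and (not s or Dia q). Evaluate φ at each world:
  u (successors {x}): φ is false.
  v (successors ∅): φ is true.
  w (successors {y, m}): φ is false.
  x (successors {u}): φ is true.
  y (successors ∅): φ is true.
  z (successors {u, v, w, x, y, z, t}): φ is false.
  t (successors {v, x, t}): φ is false.
  m (successors {v, w, y}): φ is false.
For instance, at z:
  At z: Box q is false, not s or Dia q is true, so Box q and (not s or Dia q) is false.
    At z: Box q requires q at every successor {u, v, w, x, y, z, t}.
      q fails at w, so Box q is false at z.
    At z: not s is false, Dia q is true, so not s or Dia q is true.
      At z: Dia q requires q at some successor in {u, v, w, x, y, z, t}.
        q holds at u, so Dia q is true at z.
Satisfying worlds: {v, x, y}

v, x, y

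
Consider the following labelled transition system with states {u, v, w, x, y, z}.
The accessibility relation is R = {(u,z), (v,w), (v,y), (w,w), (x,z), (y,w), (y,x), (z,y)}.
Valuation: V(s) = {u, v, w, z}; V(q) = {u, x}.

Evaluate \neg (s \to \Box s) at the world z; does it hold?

Yes

At z: s \to \Box s is false, so \neg (s \to \Box s) is true.
  At z: s is true, \Box s is false, so s \to \Box s is false.
    At z: \Box s requires s at every successor {y}.
      s fails at y, so \Box s is false at z.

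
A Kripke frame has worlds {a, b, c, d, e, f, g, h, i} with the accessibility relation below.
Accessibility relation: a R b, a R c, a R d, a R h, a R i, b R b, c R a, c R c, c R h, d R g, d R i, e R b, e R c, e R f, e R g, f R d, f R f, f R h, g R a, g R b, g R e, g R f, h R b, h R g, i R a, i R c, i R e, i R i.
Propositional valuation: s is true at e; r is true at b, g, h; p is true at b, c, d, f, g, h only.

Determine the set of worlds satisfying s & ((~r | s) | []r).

e

Let φ = s & ((~r | s) | []r). Evaluate φ at each world:
  a (successors {b, c, d, h, i}): φ is false.
  b (successors {b}): φ is false.
  c (successors {a, c, h}): φ is false.
  d (successors {g, i}): φ is false.
  e (successors {b, c, f, g}): φ is true.
  f (successors {d, f, h}): φ is false.
  g (successors {a, b, e, f}): φ is false.
  h (successors {b, g}): φ is false.
  i (successors {a, c, e, i}): φ is false.
For instance, at c:
  At c: s is false, (~r | s) | []r is true, so s & ((~r | s) | []r) is false.
    At c: ~r | s is true, []r is false, so (~r | s) | []r is true.
      At c: []r requires r at every successor {a, c, h}.
        r fails at a, so []r is false at c.
Satisfying worlds: {e}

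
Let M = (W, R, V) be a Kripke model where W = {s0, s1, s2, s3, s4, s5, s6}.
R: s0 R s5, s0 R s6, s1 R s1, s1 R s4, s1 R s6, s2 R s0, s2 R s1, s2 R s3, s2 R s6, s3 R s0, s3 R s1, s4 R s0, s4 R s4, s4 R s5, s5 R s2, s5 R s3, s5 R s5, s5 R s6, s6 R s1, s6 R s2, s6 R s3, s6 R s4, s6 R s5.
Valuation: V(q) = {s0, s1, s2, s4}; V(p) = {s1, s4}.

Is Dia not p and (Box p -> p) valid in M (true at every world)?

Yes

Let φ = Dia not p and (Box p -> p). Evaluate φ at each world:
  s0 (successors {s5, s6}): φ is true.
  s1 (successors {s1, s4, s6}): φ is true.
  s2 (successors {s0, s1, s3, s6}): φ is true.
  s3 (successors {s0, s1}): φ is true.
  s4 (successors {s0, s4, s5}): φ is true.
  s5 (successors {s2, s3, s5, s6}): φ is true.
  s6 (successors {s1, s2, s3, s4, s5}): φ is true.
For instance, at s0:
  At s0: Dia not p is true, Box p -> p is true, so Dia not p and (Box p -> p) is true.
    At s0: Dia not p requires not p at some successor in {s5, s6}.
      not p holds at s5, so Dia not p is true at s0.
    At s0: Box p is false, p is false, so Box p -> p is true.
      At s0: Box p requires p at every successor {s5, s6}.
        p fails at s5, so Box p is false at s0.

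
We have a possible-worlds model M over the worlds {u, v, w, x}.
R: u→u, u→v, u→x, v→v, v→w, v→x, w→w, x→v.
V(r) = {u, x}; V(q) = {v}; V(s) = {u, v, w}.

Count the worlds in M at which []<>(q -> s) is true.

4

Let φ = []<>(q -> s). Evaluate φ at each world:
  u (successors {u, v, x}): φ is true.
  v (successors {v, w, x}): φ is true.
  w (successors {w}): φ is true.
  x (successors {v}): φ is true.
For instance, at u:
  At u: []<>(q -> s) requires <>(q -> s) at every successor {u, v, x}.
      At u: <>(q -> s) requires q -> s at some successor in {u, v, x}.
        q -> s holds at u, so <>(q -> s) is true at u.
      At v: <>(q -> s) requires q -> s at some successor in {v, w, x}.
        q -> s holds at v, so <>(q -> s) is true at v.
      At x: <>(q -> s) requires q -> s at some successor in {v}.
        q -> s holds at v, so <>(q -> s) is true at x.
  So []<>(q -> s) is true at u.
Satisfying worlds: {u, v, w, x}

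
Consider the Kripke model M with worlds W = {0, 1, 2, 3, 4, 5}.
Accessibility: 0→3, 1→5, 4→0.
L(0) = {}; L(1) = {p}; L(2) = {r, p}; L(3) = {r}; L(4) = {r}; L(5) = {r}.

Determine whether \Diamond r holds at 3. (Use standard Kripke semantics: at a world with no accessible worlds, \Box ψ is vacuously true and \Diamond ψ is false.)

No

At 3: no accessible worlds, so \Diamond r is false.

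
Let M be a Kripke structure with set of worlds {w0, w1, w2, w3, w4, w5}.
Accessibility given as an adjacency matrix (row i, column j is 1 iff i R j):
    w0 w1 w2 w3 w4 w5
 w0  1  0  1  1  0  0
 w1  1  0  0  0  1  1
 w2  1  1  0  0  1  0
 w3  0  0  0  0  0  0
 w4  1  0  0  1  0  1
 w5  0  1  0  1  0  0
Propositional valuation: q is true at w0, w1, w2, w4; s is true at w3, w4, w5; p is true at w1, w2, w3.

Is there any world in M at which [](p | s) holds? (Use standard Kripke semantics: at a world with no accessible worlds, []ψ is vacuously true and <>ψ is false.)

Let φ = [](p | s). Evaluate φ at each world:
  w0 (successors {w0, w2, w3}): φ is false.
  w1 (successors {w0, w4, w5}): φ is false.
  w2 (successors {w0, w1, w4}): φ is false.
  w3 (successors ∅): φ is true.
  w4 (successors {w0, w3, w5}): φ is false.
  w5 (successors {w1, w3}): φ is true.
Detail at w3 (witness):
  At w3: no accessible worlds, so [](p | s) holds vacuously.

Yes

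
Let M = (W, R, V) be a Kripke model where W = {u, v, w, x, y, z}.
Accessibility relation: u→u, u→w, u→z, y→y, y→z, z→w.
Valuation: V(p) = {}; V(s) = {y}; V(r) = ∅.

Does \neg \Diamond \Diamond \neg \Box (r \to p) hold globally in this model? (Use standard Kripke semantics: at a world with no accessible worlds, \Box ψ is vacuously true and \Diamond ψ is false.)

Let φ = \neg \Diamond \Diamond \neg \Box (r \to p). Evaluate φ at each world:
  u (successors {u, w, z}): φ is true.
  v (successors ∅): φ is true.
  w (successors ∅): φ is true.
  x (successors ∅): φ is true.
  y (successors {y, z}): φ is true.
  z (successors {w}): φ is true.
For instance, at z:
  At z: \Diamond \Diamond \neg \Box (r \to p) is false, so \neg \Diamond \Diamond \neg \Box (r \to p) is true.
    At z: \Diamond \Diamond \neg \Box (r \to p) requires \Diamond \neg \Box (r \to p) at some successor in {w}.
      At w: \Diamond \neg \Box (r \to p) is false.
    So \Diamond \Diamond \neg \Box (r \to p) is false at z.

Yes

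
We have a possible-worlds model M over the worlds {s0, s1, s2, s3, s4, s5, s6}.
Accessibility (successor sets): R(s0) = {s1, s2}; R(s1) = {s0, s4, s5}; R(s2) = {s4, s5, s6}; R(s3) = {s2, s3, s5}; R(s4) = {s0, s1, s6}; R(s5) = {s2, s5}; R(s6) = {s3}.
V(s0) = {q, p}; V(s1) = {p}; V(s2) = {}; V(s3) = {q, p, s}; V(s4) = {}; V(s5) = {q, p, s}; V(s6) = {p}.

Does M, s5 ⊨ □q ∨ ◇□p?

At s5: □q is false, ◇□p is false, so □q ∨ ◇□p is false.
  At s5: □q requires q at every successor {s2, s5}.
    q fails at s2, so □q is false at s5.
  At s5: ◇□p requires □p at some successor in {s2, s5}.
    At s2: □p is false.
    At s5: □p is false.
  So ◇□p is false at s5.

No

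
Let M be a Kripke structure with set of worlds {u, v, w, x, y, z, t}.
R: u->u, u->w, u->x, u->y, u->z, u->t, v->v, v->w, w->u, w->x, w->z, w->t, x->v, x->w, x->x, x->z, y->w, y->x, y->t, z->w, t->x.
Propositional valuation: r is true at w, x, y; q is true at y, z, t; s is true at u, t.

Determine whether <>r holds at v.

At v: <>r requires r at some successor in {v, w}.
  r holds at w, so <>r is true at v.

Yes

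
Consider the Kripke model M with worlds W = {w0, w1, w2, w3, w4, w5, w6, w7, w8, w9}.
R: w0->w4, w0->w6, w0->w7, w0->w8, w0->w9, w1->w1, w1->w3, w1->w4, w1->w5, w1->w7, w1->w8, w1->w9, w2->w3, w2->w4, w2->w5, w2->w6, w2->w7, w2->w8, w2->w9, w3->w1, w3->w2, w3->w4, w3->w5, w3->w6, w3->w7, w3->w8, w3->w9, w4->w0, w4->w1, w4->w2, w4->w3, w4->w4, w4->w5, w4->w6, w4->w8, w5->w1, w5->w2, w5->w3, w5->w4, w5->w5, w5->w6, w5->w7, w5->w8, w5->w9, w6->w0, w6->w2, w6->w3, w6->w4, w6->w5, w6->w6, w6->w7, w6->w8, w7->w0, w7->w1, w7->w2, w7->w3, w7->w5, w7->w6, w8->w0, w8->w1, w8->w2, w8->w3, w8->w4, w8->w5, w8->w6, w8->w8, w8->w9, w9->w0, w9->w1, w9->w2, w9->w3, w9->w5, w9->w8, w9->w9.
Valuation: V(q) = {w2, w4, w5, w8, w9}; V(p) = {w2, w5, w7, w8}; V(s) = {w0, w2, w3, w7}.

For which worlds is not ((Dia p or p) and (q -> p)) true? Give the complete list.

w4, w9

Let φ = not ((Dia p or p) and (q -> p)). Evaluate φ at each world:
  w0 (successors {w4, w6, w7, w8, w9}): φ is false.
  w1 (successors {w1, w3, w4, w5, w7, w8, w9}): φ is false.
  w2 (successors {w3, w4, w5, w6, w7, w8, w9}): φ is false.
  w3 (successors {w1, w2, w4, w5, w6, w7, w8, w9}): φ is false.
  w4 (successors {w0, w1, w2, w3, w4, w5, w6, w8}): φ is true.
  w5 (successors {w1, w2, w3, w4, w5, w6, w7, w8, w9}): φ is false.
  w6 (successors {w0, w2, w3, w4, w5, w6, w7, w8}): φ is false.
  w7 (successors {w0, w1, w2, w3, w5, w6}): φ is false.
  w8 (successors {w0, w1, w2, w3, w4, w5, w6, w8, w9}): φ is false.
  w9 (successors {w0, w1, w2, w3, w5, w8, w9}): φ is true.
For instance, at w0:
  At w0: (Dia p or p) and (q -> p) is true, so not ((Dia p or p) and (q -> p)) is false.
    At w0: Dia p or p is true, q -> p is true, so (Dia p or p) and (q -> p) is true.
      At w0: Dia p is true, p is false, so Dia p or p is true.
Satisfying worlds: {w4, w9}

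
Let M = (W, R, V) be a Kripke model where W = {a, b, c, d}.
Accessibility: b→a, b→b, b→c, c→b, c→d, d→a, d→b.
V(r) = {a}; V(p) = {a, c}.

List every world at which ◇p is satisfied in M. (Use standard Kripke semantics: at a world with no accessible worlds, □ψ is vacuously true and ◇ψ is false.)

b, d

Recall that ◇ψ holds at a world iff ψ holds at some accessible world.
Let φ = ◇p. Evaluate φ at each world:
  a (successors ∅): φ is false.
  b (successors {a, b, c}): φ is true.
  c (successors {b, d}): φ is false.
  d (successors {a, b}): φ is true.
For instance, at d:
  At d: ◇p requires p at some successor in {a, b}.
    p holds at a, so ◇p is true at d.
Satisfying worlds: {b, d}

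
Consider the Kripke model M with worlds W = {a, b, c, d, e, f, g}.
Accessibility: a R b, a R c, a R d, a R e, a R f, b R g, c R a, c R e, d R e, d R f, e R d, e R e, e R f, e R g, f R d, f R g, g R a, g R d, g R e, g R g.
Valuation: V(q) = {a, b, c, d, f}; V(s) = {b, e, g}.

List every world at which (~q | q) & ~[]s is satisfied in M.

Recall that []ψ holds at a world iff ψ holds at every accessible world, and <>ψ holds iff ψ holds at some accessible world.
Let φ = (~q | q) & ~[]s. Evaluate φ at each world:
  a (successors {b, c, d, e, f}): φ is true.
  b (successors {g}): φ is false.
  c (successors {a, e}): φ is true.
  d (successors {e, f}): φ is true.
  e (successors {d, e, f, g}): φ is true.
  f (successors {d, g}): φ is true.
  g (successors {a, d, e, g}): φ is true.
For instance, at b:
  At b: ~q | q is true, ~[]s is false, so (~q | q) & ~[]s is false.
    At b: []s is true, so ~[]s is false.
      At b: []s requires s at every successor {g}.
        At g: s is true.
      So []s is true at b.
Satisfying worlds: {a, c, d, e, f, g}

a, c, d, e, f, g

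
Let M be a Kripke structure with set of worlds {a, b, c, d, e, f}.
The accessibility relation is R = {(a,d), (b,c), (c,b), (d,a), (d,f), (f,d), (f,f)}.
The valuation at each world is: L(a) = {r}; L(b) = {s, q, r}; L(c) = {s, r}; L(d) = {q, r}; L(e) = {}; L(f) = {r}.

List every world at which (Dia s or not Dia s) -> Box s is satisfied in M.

Recall that Box ψ holds at a world iff ψ holds at every accessible world, and Dia ψ holds iff ψ holds at some accessible world.
Let φ = (Dia s or not Dia s) -> Box s. Evaluate φ at each world:
  a (successors {d}): φ is false.
  b (successors {c}): φ is true.
  c (successors {b}): φ is true.
  d (successors {a, f}): φ is false.
  e (successors ∅): φ is true.
  f (successors {d, f}): φ is false.
For instance, at f:
  At f: Dia s or not Dia s is true, Box s is false, so (Dia s or not Dia s) -> Box s is false.
    At f: Dia s is false, not Dia s is true, so Dia s or not Dia s is true.
      At f: Dia s requires s at some successor in {d, f}.
        At d: s is false.
        At f: s is false.
      So Dia s is false at f.
      At f: Dia s is false, so not Dia s is true.
    At f: Box s requires s at every successor {d, f}.
      s fails at d, so Box s is false at f.
Satisfying worlds: {b, c, e}

b, c, e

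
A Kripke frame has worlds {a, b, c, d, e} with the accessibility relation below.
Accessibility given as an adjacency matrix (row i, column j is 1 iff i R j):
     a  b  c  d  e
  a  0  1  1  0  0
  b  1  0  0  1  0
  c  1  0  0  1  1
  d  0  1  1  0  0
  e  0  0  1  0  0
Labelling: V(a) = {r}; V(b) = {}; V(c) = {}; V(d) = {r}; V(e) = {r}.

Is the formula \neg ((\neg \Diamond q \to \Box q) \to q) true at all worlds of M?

Let φ = \neg ((\neg \Diamond q \to \Box q) \to q). Evaluate φ at each world:
  a (successors {b, c}): φ is false.
  b (successors {a, d}): φ is false.
  c (successors {a, d, e}): φ is false.
  d (successors {b, c}): φ is false.
  e (successors {c}): φ is false.
Detail at a (counterexample):
  At a: (\neg \Diamond q \to \Box q) \to q is true, so \neg ((\neg \Diamond q \to \Box q) \to q) is false.
    At a: \neg \Diamond q \to \Box q is false, q is false, so (\neg \Diamond q \to \Box q) \to q is true.
      At a: \neg \Diamond q is true, \Box q is false, so \neg \Diamond q \to \Box q is false.

No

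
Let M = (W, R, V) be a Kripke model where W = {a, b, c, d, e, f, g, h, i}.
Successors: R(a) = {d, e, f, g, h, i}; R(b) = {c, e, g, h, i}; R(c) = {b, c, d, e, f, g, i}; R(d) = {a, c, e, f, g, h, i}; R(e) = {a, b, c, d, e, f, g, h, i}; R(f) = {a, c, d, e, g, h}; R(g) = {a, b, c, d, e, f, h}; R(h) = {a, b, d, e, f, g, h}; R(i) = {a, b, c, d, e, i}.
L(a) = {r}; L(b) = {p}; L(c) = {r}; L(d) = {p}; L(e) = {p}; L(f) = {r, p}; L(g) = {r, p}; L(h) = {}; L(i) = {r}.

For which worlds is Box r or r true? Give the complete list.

a, c, f, g, i

Let φ = Box r or r. Evaluate φ at each world:
  a (successors {d, e, f, g, h, i}): φ is true.
  b (successors {c, e, g, h, i}): φ is false.
  c (successors {b, c, d, e, f, g, i}): φ is true.
  d (successors {a, c, e, f, g, h, i}): φ is false.
  e (successors {a, b, c, d, e, f, g, h, i}): φ is false.
  f (successors {a, c, d, e, g, h}): φ is true.
  g (successors {a, b, c, d, e, f, h}): φ is true.
  h (successors {a, b, d, e, f, g, h}): φ is false.
  i (successors {a, b, c, d, e, i}): φ is true.
For instance, at e:
  At e: Box r is false, r is false, so Box r or r is false.
    At e: Box r requires r at every successor {a, b, c, d, e, f, g, h, i}.
      r fails at b, so Box r is false at e.
Satisfying worlds: {a, c, f, g, i}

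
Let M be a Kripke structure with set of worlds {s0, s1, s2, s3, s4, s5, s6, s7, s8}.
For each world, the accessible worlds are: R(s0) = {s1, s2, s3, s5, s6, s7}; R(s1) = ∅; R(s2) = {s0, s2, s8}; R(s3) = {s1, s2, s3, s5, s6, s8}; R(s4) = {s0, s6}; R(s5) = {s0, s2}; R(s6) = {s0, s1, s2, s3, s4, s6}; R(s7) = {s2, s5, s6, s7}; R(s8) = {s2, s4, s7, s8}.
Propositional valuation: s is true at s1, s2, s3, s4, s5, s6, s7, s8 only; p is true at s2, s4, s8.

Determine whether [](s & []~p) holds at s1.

Yes

At s1: no accessible worlds, so [](s & []~p) holds vacuously.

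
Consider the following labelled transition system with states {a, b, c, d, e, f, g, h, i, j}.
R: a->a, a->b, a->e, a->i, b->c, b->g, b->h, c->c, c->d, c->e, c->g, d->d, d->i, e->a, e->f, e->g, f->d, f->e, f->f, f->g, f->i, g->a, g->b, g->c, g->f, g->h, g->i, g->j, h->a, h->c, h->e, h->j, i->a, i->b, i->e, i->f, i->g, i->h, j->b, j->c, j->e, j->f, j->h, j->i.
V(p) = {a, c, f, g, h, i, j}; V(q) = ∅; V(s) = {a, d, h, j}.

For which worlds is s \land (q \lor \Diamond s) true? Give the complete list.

Let φ = s \land (q \lor \Diamond s). Evaluate φ at each world:
  a (successors {a, b, e, i}): φ is true.
  b (successors {c, g, h}): φ is false.
  c (successors {c, d, e, g}): φ is false.
  d (successors {d, i}): φ is true.
  e (successors {a, f, g}): φ is false.
  f (successors {d, e, f, g, i}): φ is false.
  g (successors {a, b, c, f, h, i, j}): φ is false.
  h (successors {a, c, e, j}): φ is true.
  i (successors {a, b, e, f, g, h}): φ is false.
  j (successors {b, c, e, f, h, i}): φ is true.
For instance, at i:
  At i: s is false, q \lor \Diamond s is true, so s \land (q \lor \Diamond s) is false.
    At i: q is false, \Diamond s is true, so q \lor \Diamond s is true.
      At i: \Diamond s requires s at some successor in {a, b, e, f, g, h}.
        s holds at a, so \Diamond s is true at i.
Satisfying worlds: {a, d, h, j}

a, d, h, j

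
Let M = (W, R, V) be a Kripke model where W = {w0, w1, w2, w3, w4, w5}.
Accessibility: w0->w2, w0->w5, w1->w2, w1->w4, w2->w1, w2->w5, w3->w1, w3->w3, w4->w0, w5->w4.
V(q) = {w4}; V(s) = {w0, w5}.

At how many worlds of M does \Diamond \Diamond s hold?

4

Let φ = \Diamond \Diamond s. Evaluate φ at each world:
  w0 (successors {w2, w5}): φ is true.
  w1 (successors {w2, w4}): φ is true.
  w2 (successors {w1, w5}): φ is false.
  w3 (successors {w1, w3}): φ is false.
  w4 (successors {w0}): φ is true.
  w5 (successors {w4}): φ is true.
For instance, at w3:
  At w3: \Diamond \Diamond s requires \Diamond s at some successor in {w1, w3}.
    At w1: \Diamond s is false.
    At w3: \Diamond s is false.
  So \Diamond \Diamond s is false at w3.
Satisfying worlds: {w0, w1, w4, w5}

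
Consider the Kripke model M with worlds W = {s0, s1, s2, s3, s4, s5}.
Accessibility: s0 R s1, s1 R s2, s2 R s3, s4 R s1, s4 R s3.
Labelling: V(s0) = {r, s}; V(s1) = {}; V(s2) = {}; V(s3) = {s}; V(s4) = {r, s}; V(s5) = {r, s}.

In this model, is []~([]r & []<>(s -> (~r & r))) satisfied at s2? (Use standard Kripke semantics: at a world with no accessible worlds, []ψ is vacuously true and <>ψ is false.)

No

At s2: []~([]r & []<>(s -> (~r & r))) requires ~([]r & []<>(s -> (~r & r))) at every successor {s3}.
  ~([]r & []<>(s -> (~r & r))) fails at s3, so []~([]r & []<>(s -> (~r & r))) is false at s2.
    At s3: []r & []<>(s -> (~r & r)) is true, so ~([]r & []<>(s -> (~r & r))) is false.
      At s3: []r is true, []<>(s -> (~r & r)) is true, so []r & []<>(s -> (~r & r)) is true.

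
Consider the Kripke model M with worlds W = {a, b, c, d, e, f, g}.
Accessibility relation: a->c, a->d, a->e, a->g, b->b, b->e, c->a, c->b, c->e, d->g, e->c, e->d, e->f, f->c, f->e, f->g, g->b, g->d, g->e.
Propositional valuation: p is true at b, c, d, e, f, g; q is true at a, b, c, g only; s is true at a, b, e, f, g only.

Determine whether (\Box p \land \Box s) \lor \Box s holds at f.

Recall that \Box ψ holds at a world iff ψ holds at every accessible world, and \Diamond ψ holds iff ψ holds at some accessible world.
At f: \Box p \land \Box s is false, \Box s is false, so (\Box p \land \Box s) \lor \Box s is false.
  At f: \Box p is true, \Box s is false, so \Box p \land \Box s is false.
    At f: \Box p requires p at every successor {c, e, g}.
      At c: p is true.
      At e: p is true.
      At g: p is true.
    So \Box p is true at f.
    At f: \Box s requires s at every successor {c, e, g}.
      s fails at c, so \Box s is false at f.
  At f: \Box s requires s at every successor {c, e, g}.
    s fails at c, so \Box s is false at f.

No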